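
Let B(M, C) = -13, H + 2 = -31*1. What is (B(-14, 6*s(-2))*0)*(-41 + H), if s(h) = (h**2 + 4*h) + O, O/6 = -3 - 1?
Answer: 0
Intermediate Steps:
O = -24 (O = 6*(-3 - 1) = 6*(-4) = -24)
H = -33 (H = -2 - 31*1 = -2 - 31 = -33)
s(h) = -24 + h**2 + 4*h (s(h) = (h**2 + 4*h) - 24 = -24 + h**2 + 4*h)
(B(-14, 6*s(-2))*0)*(-41 + H) = (-13*0)*(-41 - 33) = 0*(-74) = 0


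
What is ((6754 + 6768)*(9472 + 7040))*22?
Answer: 4912055808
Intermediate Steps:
((6754 + 6768)*(9472 + 7040))*22 = (13522*16512)*22 = 223275264*22 = 4912055808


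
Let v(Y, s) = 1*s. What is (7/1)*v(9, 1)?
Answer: 7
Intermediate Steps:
v(Y, s) = s
(7/1)*v(9, 1) = (7/1)*1 = (7*1)*1 = 7*1 = 7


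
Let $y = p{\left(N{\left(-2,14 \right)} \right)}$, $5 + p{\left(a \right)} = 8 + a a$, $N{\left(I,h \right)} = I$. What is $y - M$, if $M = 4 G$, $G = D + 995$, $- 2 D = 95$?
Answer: $-3783$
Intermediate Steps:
$D = - \frac{95}{2}$ ($D = \left(- \frac{1}{2}\right) 95 = - \frac{95}{2} \approx -47.5$)
$G = \frac{1895}{2}$ ($G = - \frac{95}{2} + 995 = \frac{1895}{2} \approx 947.5$)
$p{\left(a \right)} = 3 + a^{2}$ ($p{\left(a \right)} = -5 + \left(8 + a a\right) = -5 + \left(8 + a^{2}\right) = 3 + a^{2}$)
$M = 3790$ ($M = 4 \cdot \frac{1895}{2} = 3790$)
$y = 7$ ($y = 3 + \left(-2\right)^{2} = 3 + 4 = 7$)
$y - M = 7 - 3790 = -3783$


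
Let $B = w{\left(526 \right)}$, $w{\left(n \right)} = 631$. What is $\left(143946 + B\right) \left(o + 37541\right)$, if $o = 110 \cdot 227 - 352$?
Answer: $8986761743$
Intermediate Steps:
$B = 631$
$o = 24618$ ($o = 24970 - 352 = 24618$)
$\left(143946 + B\right) \left(o + 37541\right) = \left(143946 + 631\right) \left(24618 + 37541\right) = 144577 \cdot 62159 = 8986761743$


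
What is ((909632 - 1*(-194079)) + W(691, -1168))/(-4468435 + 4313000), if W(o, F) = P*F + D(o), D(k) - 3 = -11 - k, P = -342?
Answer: -1502468/155435 ≈ -9.6662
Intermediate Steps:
D(k) = -8 - k (D(k) = 3 + (-11 - k) = -8 - k)
W(o, F) = -8 - o - 342*F (W(o, F) = -342*F + (-8 - o) = -8 - o - 342*F)
((909632 - 1*(-194079)) + W(691, -1168))/(-4468435 + 4313000) = ((909632 - 1*(-194079)) + (-8 - 1*691 - 342*(-1168)))/(-4468435 + 4313000) = ((909632 + 194079) + (-8 - 691 + 399456))/(-155435) = (1103711 + 398757)*(-1/155435) = 1502468*(-1/155435) = -1502468/155435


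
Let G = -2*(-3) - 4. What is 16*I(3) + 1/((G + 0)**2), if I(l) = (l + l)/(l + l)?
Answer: 65/4 ≈ 16.250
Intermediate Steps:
G = 2 (G = 6 - 4 = 2)
I(l) = 1 (I(l) = (2*l)/((2*l)) = (2*l)*(1/(2*l)) = 1)
16*I(3) + 1/((G + 0)**2) = 16*1 + 1/((2 + 0)**2) = 16 + 1/(2**2) = 16 + 1/4 = 65/4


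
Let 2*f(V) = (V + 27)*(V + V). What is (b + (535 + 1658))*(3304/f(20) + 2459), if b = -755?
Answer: 832157658/235 ≈ 3.5411e+6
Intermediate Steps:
f(V) = V*(27 + V) (f(V) = ((V + 27)*(V + V))/2 = ((27 + V)*(2*V))/2 = (2*V*(27 + V))/2 = V*(27 + V))
(b + (535 + 1658))*(3304/f(20) + 2459) = (-755 + (535 + 1658))*(3304/((20*(27 + 20))) + 2459) = (-755 + 2193)*(3304/((20*47)) + 2459) = 1438*(3304/940 + 2459) = 1438*(3304*(1/940) + 2459) = 1438*(826/235 + 2459) = 1438*(578691/235) = 832157658/235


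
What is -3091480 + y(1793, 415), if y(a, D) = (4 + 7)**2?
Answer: -3091359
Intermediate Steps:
y(a, D) = 121 (y(a, D) = 11**2 = 121)
-3091480 + y(1793, 415) = -3091480 + 121 = -3091359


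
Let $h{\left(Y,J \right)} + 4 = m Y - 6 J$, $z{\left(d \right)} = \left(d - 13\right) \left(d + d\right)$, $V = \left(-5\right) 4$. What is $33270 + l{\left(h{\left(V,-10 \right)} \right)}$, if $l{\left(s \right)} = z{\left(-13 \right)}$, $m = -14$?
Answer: $33946$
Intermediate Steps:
$V = -20$
$z{\left(d \right)} = 2 d \left(-13 + d\right)$ ($z{\left(d \right)} = \left(-13 + d\right) 2 d = 2 d \left(-13 + d\right)$)
$h{\left(Y,J \right)} = -4 - 14 Y - 6 J$ ($h{\left(Y,J \right)} = -4 - \left(6 J + 14 Y\right) = -4 - 14 Y - 6 J$)
$l{\left(s \right)} = 676$ ($l{\left(s \right)} = 2 \left(-13\right) \left(-13 - 13\right) = 2 \left(-13\right) \left(-26\right) = 676$)
$33270 + l{\left(h{\left(V,-10 \right)} \right)} = 33270 + 676 = 33946$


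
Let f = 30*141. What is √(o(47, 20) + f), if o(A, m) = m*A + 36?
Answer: √5206 ≈ 72.153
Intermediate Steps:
o(A, m) = 36 + A*m (o(A, m) = A*m + 36 = 36 + A*m)
f = 4230
√(o(47, 20) + f) = √((36 + 47*20) + 4230) = √((36 + 940) + 4230) = √(976 + 4230) = √5206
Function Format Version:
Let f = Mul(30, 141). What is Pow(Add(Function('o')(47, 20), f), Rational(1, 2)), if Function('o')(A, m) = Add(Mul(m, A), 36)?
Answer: Pow(5206, Rational(1, 2)) ≈ 72.153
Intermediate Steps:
Function('o')(A, m) = Add(36, Mul(A, m)) (Function('o')(A, m) = Add(Mul(A, m), 36) = Add(36, Mul(A, m)))
f = 4230
Pow(Add(Function('o')(47, 20), f), Rational(1, 2)) = Pow(Add(Add(36, Mul(47, 20)), 4230), Rational(1, 2)) = Pow(Add(Add(36, 940), 4230), Rational(1, 2)) = Pow(Add(976, 4230), Rational(1, 2)) = Pow(5206, Rational(1, 2))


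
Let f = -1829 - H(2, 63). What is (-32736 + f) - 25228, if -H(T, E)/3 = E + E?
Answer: -59415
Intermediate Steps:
H(T, E) = -6*E (H(T, E) = -3*(E + E) = -6*E)
f = -1451 (f = -1829 - (-6)*63 = -1829 - 1*(-378) = -1829 + 378 = -1451)
(-32736 + f) - 25228 = (-32736 - 1451) - 25228 = -34187 - 25228 = -59415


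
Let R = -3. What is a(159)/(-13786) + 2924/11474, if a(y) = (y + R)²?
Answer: -59730250/39545141 ≈ -1.5104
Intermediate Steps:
a(y) = (-3 + y)² (a(y) = (y - 3)² = (-3 + y)²)
a(159)/(-13786) + 2924/11474 = (-3 + 159)²/(-13786) + 2924/11474 = 156²*(-1/13786) + 2924*(1/11474) = 24336*(-1/13786) + 1462/5737 = -12168/6893 + 1462/5737 = -59730250/39545141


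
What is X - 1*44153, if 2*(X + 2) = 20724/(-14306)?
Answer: -315845896/7153 ≈ -44156.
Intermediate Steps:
X = -19487/7153 (X = -2 + (20724/(-14306))/2 = -2 + (20724*(-1/14306))/2 = -2 + (½)*(-10362/7153) = -2 - 5181/7153 = -19487/7153 ≈ -2.7243)
X - 1*44153 = -19487/7153 - 1*44153 = -19487/7153 - 44153 = -315845896/7153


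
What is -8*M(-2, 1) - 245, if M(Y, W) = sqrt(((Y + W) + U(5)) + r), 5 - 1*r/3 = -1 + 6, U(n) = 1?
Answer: -245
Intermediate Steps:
r = 0 (r = 15 - 3*(-1 + 6) = 15 - 3*5 = 15 - 15 = 0)
M(Y, W) = sqrt(1 + W + Y) (M(Y, W) = sqrt(((Y + W) + 1) + 0) = sqrt(((W + Y) + 1) + 0) = sqrt((1 + W + Y) + 0) = sqrt(1 + W + Y))
-8*M(-2, 1) - 245 = -8*sqrt(1 + 1 - 2) - 245 = -8*sqrt(0) - 245 = -8*0 - 245 = 0 - 245 = -245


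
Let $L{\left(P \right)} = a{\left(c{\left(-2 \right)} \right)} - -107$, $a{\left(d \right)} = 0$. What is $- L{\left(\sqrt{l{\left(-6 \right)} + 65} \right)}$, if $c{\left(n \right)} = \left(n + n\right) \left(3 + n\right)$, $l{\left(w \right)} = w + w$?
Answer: $-107$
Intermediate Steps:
$l{\left(w \right)} = 2 w$
$c{\left(n \right)} = 2 n \left(3 + n\right)$
$L{\left(P \right)} = 107$ ($L{\left(P \right)} = 0 - -107 = 0 + 107 = 107$)
$- L{\left(\sqrt{l{\left(-6 \right)} + 65} \right)} = \left(-1\right) 107 = -107$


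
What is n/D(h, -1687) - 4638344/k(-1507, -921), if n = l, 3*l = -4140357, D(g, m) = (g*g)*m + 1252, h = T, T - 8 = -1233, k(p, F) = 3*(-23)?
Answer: 1304690481552947/19408573943 ≈ 67222.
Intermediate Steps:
k(p, F) = -69
T = -1225 (T = 8 - 1233 = -1225)
h = -1225
D(g, m) = 1252 + m*g² (D(g, m) = g²*m + 1252 = m*g² + 1252 = 1252 + m*g²)
l = -1380119 (l = (⅓)*(-4140357) = -1380119)
n = -1380119
n/D(h, -1687) - 4638344/k(-1507, -921) = -1380119/(1252 - 1687*(-1225)²) - 4638344/(-69) = -1380119/(1252 - 1687*1500625) - 4638344*(-1/69) = -1380119/(1252 - 2531554375) + 4638344/69 = -1380119/(-2531553123) + 4638344/69 = -1380119*(-1/2531553123) + 4638344/69 = 1380119/2531553123 + 4638344/69 = 1304690481552947/19408573943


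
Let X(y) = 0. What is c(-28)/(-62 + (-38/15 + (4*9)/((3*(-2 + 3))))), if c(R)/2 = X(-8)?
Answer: 0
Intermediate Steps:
c(R) = 0 (c(R) = 2*0 = 0)
c(-28)/(-62 + (-38/15 + (4*9)/((3*(-2 + 3))))) = 0/(-62 + (-38/15 + (4*9)/((3*(-2 + 3))))) = 0/(-62 + (-38*1/15 + 36/((3*1)))) = 0/(-62 + (-38/15 + 36/3)) = 0/(-62 + (-38/15 + 36*(⅓))) = 0/(-62 + (-38/15 + 12)) = 0/(-62 + 142/15) = 0/(-788/15) = -15/788*0 = 0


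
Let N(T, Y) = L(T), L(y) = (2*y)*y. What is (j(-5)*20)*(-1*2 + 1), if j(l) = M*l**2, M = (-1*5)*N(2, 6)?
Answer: 20000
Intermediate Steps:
L(y) = 2*y**2
N(T, Y) = 2*T**2
M = -40 (M = (-1*5)*(2*2**2) = -10*4 = -5*8 = -40)
j(l) = -40*l**2
(j(-5)*20)*(-1*2 + 1) = (-40*(-5)**2*20)*(-1*2 + 1) = (-40*25*20)*(-2 + 1) = -1000*20*(-1) = -20000*(-1) = 20000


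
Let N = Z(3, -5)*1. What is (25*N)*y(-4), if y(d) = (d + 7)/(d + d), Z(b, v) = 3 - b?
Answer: 0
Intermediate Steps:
y(d) = (7 + d)/(2*d) (y(d) = (7 + d)/((2*d)) = (7 + d)*(1/(2*d)) = (7 + d)/(2*d))
N = 0 (N = (3 - 1*3)*1 = (3 - 3)*1 = 0*1 = 0)
(25*N)*y(-4) = (25*0)*((1/2)*(7 - 4)/(-4)) = 0*((1/2)*(-1/4)*3) = 0*(-3/8) = 0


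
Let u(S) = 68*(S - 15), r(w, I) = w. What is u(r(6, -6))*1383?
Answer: -846396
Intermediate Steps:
u(S) = -1020 + 68*S (u(S) = 68*(-15 + S) = -1020 + 68*S)
u(r(6, -6))*1383 = (-1020 + 68*6)*1383 = (-1020 + 408)*1383 = -612*1383 = -846396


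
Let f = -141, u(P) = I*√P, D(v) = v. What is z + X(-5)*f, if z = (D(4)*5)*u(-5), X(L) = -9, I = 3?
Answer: 1269 + 60*I*√5 ≈ 1269.0 + 134.16*I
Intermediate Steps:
u(P) = 3*√P
z = 60*I*√5 (z = (4*5)*(3*√(-5)) = 20*(3*(I*√5)) = 20*(3*I*√5) = 60*I*√5 ≈ 134.16*I)
z + X(-5)*f = 60*I*√5 - 9*(-141) = 60*I*√5 + 1269 = 1269 + 60*I*√5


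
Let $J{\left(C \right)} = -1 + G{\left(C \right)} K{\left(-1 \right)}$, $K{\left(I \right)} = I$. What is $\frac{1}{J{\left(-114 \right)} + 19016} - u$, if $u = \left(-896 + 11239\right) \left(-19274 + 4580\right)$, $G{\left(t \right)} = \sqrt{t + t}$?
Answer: $\frac{54951492632918041}{361570453} + \frac{2 i \sqrt{57}}{361570453} \approx 1.5198 \cdot 10^{8} + 4.1761 \cdot 10^{-8} i$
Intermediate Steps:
$G{\left(t \right)} = \sqrt{2} \sqrt{t}$ ($G{\left(t \right)} = \sqrt{2 t} = \sqrt{2} \sqrt{t}$)
$u = -151980042$ ($u = 10343 \left(-14694\right) = -151980042$)
$J{\left(C \right)} = -1 - \sqrt{2} \sqrt{C}$ ($J{\left(C \right)} = -1 + \sqrt{2} \sqrt{C} \left(-1\right) = -1 - \sqrt{2} \sqrt{C}$)
$\frac{1}{J{\left(-114 \right)} + 19016} - u = \frac{1}{\left(-1 - \sqrt{2} \sqrt{-114}\right) + 19016} - -151980042 = \frac{1}{\left(-1 - \sqrt{2} i \sqrt{114}\right) + 19016} + 151980042 = \frac{1}{\left(-1 - 2 i \sqrt{57}\right) + 19016} + 151980042 = \frac{1}{19015 - 2 i \sqrt{57}} + 151980042 = 151980042 + \frac{1}{19015 - 2 i \sqrt{57}}$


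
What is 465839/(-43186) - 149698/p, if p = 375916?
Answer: -2063422629/184480777 ≈ -11.185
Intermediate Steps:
465839/(-43186) - 149698/p = 465839/(-43186) - 149698/375916 = 465839*(-1/43186) - 149698*1/375916 = -42349/3926 - 74849/187958 = -2063422629/184480777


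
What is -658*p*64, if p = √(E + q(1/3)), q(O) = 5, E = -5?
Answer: 0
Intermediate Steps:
p = 0 (p = √(-5 + 5) = √0 = 0)
-658*p*64 = -658*0*64 = -94*0*64 = 0*64 = 0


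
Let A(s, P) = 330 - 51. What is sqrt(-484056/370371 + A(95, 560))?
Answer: 3*sqrt(470277219223)/123457 ≈ 16.664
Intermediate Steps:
A(s, P) = 279
sqrt(-484056/370371 + A(95, 560)) = sqrt(-484056/370371 + 279) = sqrt(-484056*1/370371 + 279) = sqrt(-161352/123457 + 279) = sqrt(34283151/123457) = 3*sqrt(470277219223)/123457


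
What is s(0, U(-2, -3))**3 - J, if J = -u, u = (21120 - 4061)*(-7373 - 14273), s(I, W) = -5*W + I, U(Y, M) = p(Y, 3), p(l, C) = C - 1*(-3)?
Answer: -369286114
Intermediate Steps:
p(l, C) = 3 + C (p(l, C) = C + 3 = 3 + C)
U(Y, M) = 6 (U(Y, M) = 3 + 3 = 6)
s(I, W) = I - 5*W
u = -369259114 (u = 17059*(-21646) = -369259114)
J = 369259114 (J = -1*(-369259114) = 369259114)
s(0, U(-2, -3))**3 - J = (0 - 5*6)**3 - 1*369259114 = (0 - 30)**3 - 369259114 = (-30)**3 - 369259114 = -27000 - 369259114 = -369286114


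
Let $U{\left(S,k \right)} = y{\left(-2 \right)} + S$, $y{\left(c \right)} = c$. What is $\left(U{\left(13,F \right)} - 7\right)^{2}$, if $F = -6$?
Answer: $16$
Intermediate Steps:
$U{\left(S,k \right)} = -2 + S$
$\left(U{\left(13,F \right)} - 7\right)^{2} = \left(\left(-2 + 13\right) - 7\right)^{2} = \left(11 - 7\right)^{2} = 4^{2} = 16$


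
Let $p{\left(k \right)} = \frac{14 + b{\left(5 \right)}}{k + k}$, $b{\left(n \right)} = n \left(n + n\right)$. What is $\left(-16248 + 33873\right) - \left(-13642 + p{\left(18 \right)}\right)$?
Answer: $\frac{281387}{9} \approx 31265.0$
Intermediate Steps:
$b{\left(n \right)} = 2 n^{2}$ ($b{\left(n \right)} = n 2 n = 2 n^{2}$)
$p{\left(k \right)} = \frac{32}{k}$ ($p{\left(k \right)} = \frac{14 + 2 \cdot 5^{2}}{k + k} = \frac{14 + 2 \cdot 25}{2 k} = \left(14 + 50\right) \frac{1}{2 k} = 64 \frac{1}{2 k} = \frac{32}{k}$)
$\left(-16248 + 33873\right) - \left(-13642 + p{\left(18 \right)}\right) = \left(-16248 + 33873\right) + \left(\left(7922 - -5720\right) - \frac{32}{18}\right) = 17625 + \left(\left(7922 + 5720\right) - 32 \cdot \frac{1}{18}\right) = 17625 + \left(13642 - \frac{16}{9}\right) = 17625 + \frac{122762}{9} = \frac{281387}{9}$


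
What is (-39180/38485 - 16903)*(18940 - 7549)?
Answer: -1482085595757/7697 ≈ -1.9255e+8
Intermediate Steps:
(-39180/38485 - 16903)*(18940 - 7549) = (-39180*1/38485 - 16903)*11391 = (-7836/7697 - 16903)*11391 = -130110227/7697*11391 = -1482085595757/7697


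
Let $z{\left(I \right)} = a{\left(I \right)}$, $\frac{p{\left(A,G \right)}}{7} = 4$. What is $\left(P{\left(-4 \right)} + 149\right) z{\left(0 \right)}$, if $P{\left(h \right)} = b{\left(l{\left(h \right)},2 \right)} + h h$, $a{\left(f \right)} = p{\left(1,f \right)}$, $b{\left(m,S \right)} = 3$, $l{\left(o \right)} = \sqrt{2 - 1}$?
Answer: $4704$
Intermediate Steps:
$l{\left(o \right)} = 1$ ($l{\left(o \right)} = \sqrt{1} = 1$)
$p{\left(A,G \right)} = 28$ ($p{\left(A,G \right)} = 7 \cdot 4 = 28$)
$a{\left(f \right)} = 28$
$z{\left(I \right)} = 28$
$P{\left(h \right)} = 3 + h^{2}$ ($P{\left(h \right)} = 3 + h h = 3 + h^{2}$)
$\left(P{\left(-4 \right)} + 149\right) z{\left(0 \right)} = \left(\left(3 + \left(-4\right)^{2}\right) + 149\right) 28 = \left(\left(3 + 16\right) + 149\right) 28 = \left(19 + 149\right) 28 = 168 \cdot 28 = 4704$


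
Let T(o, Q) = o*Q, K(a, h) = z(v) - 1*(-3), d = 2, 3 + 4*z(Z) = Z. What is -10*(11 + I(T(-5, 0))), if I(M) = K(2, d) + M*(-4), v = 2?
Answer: -275/2 ≈ -137.50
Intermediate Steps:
z(Z) = -3/4 + Z/4
K(a, h) = 11/4 (K(a, h) = (-3/4 + (1/4)*2) - 1*(-3) = (-3/4 + 1/2) + 3 = -1/4 + 3 = 11/4)
T(o, Q) = Q*o
I(M) = 11/4 - 4*M (I(M) = 11/4 + M*(-4) = 11/4 - 4*M)
-10*(11 + I(T(-5, 0))) = -10*(11 + (11/4 - 0*(-5))) = -10*(11 + (11/4 - 4*0)) = -10*(11 + (11/4 + 0)) = -10*(11 + 11/4) = -10*55/4 = -275/2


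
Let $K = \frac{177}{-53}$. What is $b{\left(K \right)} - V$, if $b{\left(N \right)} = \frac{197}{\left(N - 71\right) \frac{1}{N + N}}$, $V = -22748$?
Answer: $\frac{227657}{10} \approx 22766.0$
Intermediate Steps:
$K = - \frac{177}{53}$ ($K = 177 \left(- \frac{1}{53}\right) = - \frac{177}{53} \approx -3.3396$)
$b{\left(N \right)} = \frac{394 N}{-71 + N}$ ($b{\left(N \right)} = \frac{197}{\left(-71 + N\right) \frac{1}{2 N}} = \frac{197}{\frac{1}{2} \frac{1}{N} \left(-71 + N\right)} = 197 \frac{2 N}{-71 + N} = \frac{394 N}{-71 + N}$)
$b{\left(K \right)} - V = 394 \left(- \frac{177}{53}\right) \frac{1}{-71 - \frac{177}{53}} - -22748 = 394 \left(- \frac{177}{53}\right) \frac{1}{- \frac{3940}{53}} + 22748 = 394 \left(- \frac{177}{53}\right) \left(- \frac{53}{3940}\right) + 22748 = \frac{177}{10} + 22748 = \frac{227657}{10}$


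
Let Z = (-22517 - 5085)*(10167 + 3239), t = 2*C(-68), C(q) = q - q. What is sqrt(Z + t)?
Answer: 2*I*sqrt(92508103) ≈ 19236.0*I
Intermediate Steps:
C(q) = 0
t = 0 (t = 2*0 = 0)
Z = -370032412 (Z = -27602*13406 = -370032412)
sqrt(Z + t) = sqrt(-370032412 + 0) = sqrt(-370032412) = 2*I*sqrt(92508103)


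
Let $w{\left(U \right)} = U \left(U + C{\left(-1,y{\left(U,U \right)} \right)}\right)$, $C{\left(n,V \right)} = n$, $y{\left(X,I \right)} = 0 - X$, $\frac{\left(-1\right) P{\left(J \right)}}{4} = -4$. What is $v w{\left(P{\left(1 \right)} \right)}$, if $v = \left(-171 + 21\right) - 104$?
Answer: $-60960$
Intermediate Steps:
$P{\left(J \right)} = 16$ ($P{\left(J \right)} = \left(-4\right) \left(-4\right) = 16$)
$y{\left(X,I \right)} = - X$
$v = -254$ ($v = -150 - 104 = -254$)
$w{\left(U \right)} = U \left(-1 + U\right)$ ($w{\left(U \right)} = U \left(U - 1\right) = U \left(-1 + U\right)$)
$v w{\left(P{\left(1 \right)} \right)} = - 254 \cdot 16 \left(-1 + 16\right) = - 254 \cdot 16 \cdot 15 = \left(-254\right) 240 = -60960$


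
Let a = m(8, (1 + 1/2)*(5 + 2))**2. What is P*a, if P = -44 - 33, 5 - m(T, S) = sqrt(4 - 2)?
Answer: -2079 + 770*sqrt(2) ≈ -990.06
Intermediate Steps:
m(T, S) = 5 - sqrt(2) (m(T, S) = 5 - sqrt(4 - 2) = 5 - sqrt(2))
P = -77
a = (5 - sqrt(2))**2 ≈ 12.858
P*a = -77*(5 - sqrt(2))**2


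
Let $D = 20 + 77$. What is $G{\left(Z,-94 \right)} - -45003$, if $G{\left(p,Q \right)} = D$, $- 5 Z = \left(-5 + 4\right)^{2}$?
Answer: $45100$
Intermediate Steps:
$Z = - \frac{1}{5}$ ($Z = - \frac{\left(-5 + 4\right)^{2}}{5} = - \frac{\left(-1\right)^{2}}{5} = \left(- \frac{1}{5}\right) 1 = - \frac{1}{5} \approx -0.2$)
$D = 97$
$G{\left(p,Q \right)} = 97$
$G{\left(Z,-94 \right)} - -45003 = 97 - -45003 = 97 + 45003 = 45100$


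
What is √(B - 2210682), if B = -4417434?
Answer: 2*I*√1657029 ≈ 2574.5*I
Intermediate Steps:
√(B - 2210682) = √(-4417434 - 2210682) = √(-6628116) = 2*I*√1657029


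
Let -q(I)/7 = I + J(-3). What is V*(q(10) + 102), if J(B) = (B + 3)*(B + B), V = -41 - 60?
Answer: -3232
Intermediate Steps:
V = -101
J(B) = 2*B*(3 + B) (J(B) = (3 + B)*(2*B) = 2*B*(3 + B))
q(I) = -7*I (q(I) = -7*(I + 2*(-3)*(3 - 3)) = -7*(I + 2*(-3)*0) = -7*(I + 0) = -7*I)
V*(q(10) + 102) = -101*(-7*10 + 102) = -101*(-70 + 102) = -101*32 = -3232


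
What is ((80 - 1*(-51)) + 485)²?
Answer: 379456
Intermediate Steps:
((80 - 1*(-51)) + 485)² = ((80 + 51) + 485)² = (131 + 485)² = 616² = 379456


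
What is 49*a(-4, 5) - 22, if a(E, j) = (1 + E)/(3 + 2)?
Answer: -257/5 ≈ -51.400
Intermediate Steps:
a(E, j) = ⅕ + E/5 (a(E, j) = (1 + E)/5 = (1 + E)*(⅕) = ⅕ + E/5)
49*a(-4, 5) - 22 = 49*(⅕ + (⅕)*(-4)) - 22 = 49*(⅕ - ⅘) - 22 = 49*(-⅗) - 22 = -147/5 - 22 = -257/5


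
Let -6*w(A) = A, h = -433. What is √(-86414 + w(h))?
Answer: I*√3108306/6 ≈ 293.84*I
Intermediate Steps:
w(A) = -A/6
√(-86414 + w(h)) = √(-86414 - ⅙*(-433)) = √(-86414 + 433/6) = √(-518051/6) = I*√3108306/6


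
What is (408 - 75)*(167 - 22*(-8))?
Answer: 114219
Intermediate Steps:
(408 - 75)*(167 - 22*(-8)) = 333*(167 + 176) = 333*343 = 114219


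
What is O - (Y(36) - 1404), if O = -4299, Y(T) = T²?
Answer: -4191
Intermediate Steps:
O - (Y(36) - 1404) = -4299 - (36² - 1404) = -4299 - (1296 - 1404) = -4299 - 1*(-108) = -4299 + 108 = -4191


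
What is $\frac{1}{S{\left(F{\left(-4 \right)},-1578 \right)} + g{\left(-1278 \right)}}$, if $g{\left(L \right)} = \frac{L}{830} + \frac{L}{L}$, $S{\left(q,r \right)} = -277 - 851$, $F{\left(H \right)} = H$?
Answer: $- \frac{415}{468344} \approx -0.0008861$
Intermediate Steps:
$S{\left(q,r \right)} = -1128$ ($S{\left(q,r \right)} = -277 - 851 = -1128$)
$g{\left(L \right)} = 1 + \frac{L}{830}$ ($g{\left(L \right)} = L \frac{1}{830} + 1 = \frac{L}{830} + 1 = 1 + \frac{L}{830}$)
$\frac{1}{S{\left(F{\left(-4 \right)},-1578 \right)} + g{\left(-1278 \right)}} = \frac{1}{-1128 + \left(1 + \frac{1}{830} \left(-1278\right)\right)} = \frac{1}{-1128 + \left(1 - \frac{639}{415}\right)} = \frac{1}{-1128 - \frac{224}{415}} = \frac{1}{- \frac{468344}{415}} = - \frac{415}{468344}$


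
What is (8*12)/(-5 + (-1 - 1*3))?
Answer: -32/3 ≈ -10.667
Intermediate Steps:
(8*12)/(-5 + (-1 - 1*3)) = 96/(-5 + (-1 - 3)) = 96/(-5 - 4) = 96/(-9) = 96*(-⅑) = -32/3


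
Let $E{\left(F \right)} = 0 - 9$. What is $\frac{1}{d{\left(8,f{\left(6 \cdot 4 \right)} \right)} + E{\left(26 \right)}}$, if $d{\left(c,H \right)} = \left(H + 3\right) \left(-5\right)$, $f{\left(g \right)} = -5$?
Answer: $1$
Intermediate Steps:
$E{\left(F \right)} = -9$
$d{\left(c,H \right)} = -15 - 5 H$ ($d{\left(c,H \right)} = \left(3 + H\right) \left(-5\right) = -15 - 5 H$)
$\frac{1}{d{\left(8,f{\left(6 \cdot 4 \right)} \right)} + E{\left(26 \right)}} = \frac{1}{\left(-15 - -25\right) - 9} = \frac{1}{\left(-15 + 25\right) - 9} = \frac{1}{10 - 9} = 1^{-1} = 1$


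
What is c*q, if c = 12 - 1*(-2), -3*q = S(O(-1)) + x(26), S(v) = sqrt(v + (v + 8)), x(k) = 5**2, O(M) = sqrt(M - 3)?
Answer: -350/3 - 28*sqrt(2 + I)/3 ≈ -130.25 - 3.2066*I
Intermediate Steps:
O(M) = sqrt(-3 + M)
x(k) = 25
S(v) = sqrt(8 + 2*v) (S(v) = sqrt(v + (8 + v)) = sqrt(8 + 2*v))
q = -25/3 - sqrt(8 + 4*I)/3 (q = -(sqrt(8 + 2*sqrt(-3 - 1)) + 25)/3 = -(sqrt(8 + 2*sqrt(-4)) + 25)/3 = -(sqrt(8 + 2*(2*I)) + 25)/3 = -(sqrt(8 + 4*I) + 25)/3 = -(25 + sqrt(8 + 4*I))/3 = -25/3 - sqrt(8 + 4*I)/3 ≈ -9.3036 - 0.22904*I)
c = 14 (c = 12 + 2 = 14)
c*q = 14*(-25/3 - 2*sqrt(2 + I)/3) = -350/3 - 28*sqrt(2 + I)/3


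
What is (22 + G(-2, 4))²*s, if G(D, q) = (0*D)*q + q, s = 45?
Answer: 30420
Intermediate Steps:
G(D, q) = q (G(D, q) = 0*q + q = 0 + q = q)
(22 + G(-2, 4))²*s = (22 + 4)²*45 = 26²*45 = 676*45 = 30420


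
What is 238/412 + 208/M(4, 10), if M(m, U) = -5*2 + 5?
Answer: -42253/1030 ≈ -41.022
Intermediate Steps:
M(m, U) = -5 (M(m, U) = -10 + 5 = -5)
238/412 + 208/M(4, 10) = 238/412 + 208/(-5) = 238*(1/412) + 208*(-⅕) = 119/206 - 208/5 = -42253/1030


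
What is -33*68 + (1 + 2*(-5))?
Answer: -2253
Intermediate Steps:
-33*68 + (1 + 2*(-5)) = -2244 + (1 - 10) = -2244 - 9 = -2253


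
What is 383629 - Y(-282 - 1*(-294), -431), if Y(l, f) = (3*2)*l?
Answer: 383557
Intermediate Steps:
Y(l, f) = 6*l
383629 - Y(-282 - 1*(-294), -431) = 383629 - 6*(-282 - 1*(-294)) = 383629 - 6*(-282 + 294) = 383629 - 6*12 = 383629 - 1*72 = 383629 - 72 = 383557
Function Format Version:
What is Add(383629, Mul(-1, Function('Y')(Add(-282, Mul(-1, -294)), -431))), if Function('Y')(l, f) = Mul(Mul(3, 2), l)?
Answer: 383557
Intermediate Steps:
Function('Y')(l, f) = Mul(6, l)
Add(383629, Mul(-1, Function('Y')(Add(-282, Mul(-1, -294)), -431))) = Add(383629, Mul(-1, Mul(6, Add(-282, Mul(-1, -294))))) = Add(383629, Mul(-1, Mul(6, Add(-282, 294)))) = Add(383629, Mul(-1, Mul(6, 12))) = Add(383629, Mul(-1, 72)) = Add(383629, -72) = 383557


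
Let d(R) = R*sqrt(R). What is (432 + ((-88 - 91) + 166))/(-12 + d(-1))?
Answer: -5028/145 + 419*I/145 ≈ -34.676 + 2.8897*I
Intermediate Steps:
d(R) = R**(3/2)
(432 + ((-88 - 91) + 166))/(-12 + d(-1)) = (432 + ((-88 - 91) + 166))/(-12 + (-1)**(3/2)) = (432 + (-179 + 166))/(-12 - I) = (432 - 13)*((-12 + I)/145) = 419*((-12 + I)/145) = 419*(-12 + I)/145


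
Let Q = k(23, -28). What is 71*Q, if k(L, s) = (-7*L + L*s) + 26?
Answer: -55309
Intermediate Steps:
k(L, s) = 26 - 7*L + L*s
Q = -779 (Q = 26 - 7*23 + 23*(-28) = 26 - 161 - 644 = -779)
71*Q = 71*(-779) = -55309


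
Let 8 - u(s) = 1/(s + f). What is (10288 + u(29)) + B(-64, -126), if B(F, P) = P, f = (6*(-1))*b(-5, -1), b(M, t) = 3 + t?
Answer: 172889/17 ≈ 10170.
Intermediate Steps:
f = -12 (f = (6*(-1))*(3 - 1) = -6*2 = -12)
u(s) = 8 - 1/(-12 + s) (u(s) = 8 - 1/(s - 12) = 8 - 1/(-12 + s))
(10288 + u(29)) + B(-64, -126) = (10288 + (-97 + 8*29)/(-12 + 29)) - 126 = (10288 + (-97 + 232)/17) - 126 = (10288 + (1/17)*135) - 126 = (10288 + 135/17) - 126 = 175031/17 - 126 = 172889/17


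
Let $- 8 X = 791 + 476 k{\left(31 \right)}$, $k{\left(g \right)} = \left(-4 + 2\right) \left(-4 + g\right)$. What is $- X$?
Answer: $- \frac{24913}{8} \approx -3114.1$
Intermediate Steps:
$k{\left(g \right)} = 8 - 2 g$ ($k{\left(g \right)} = - 2 \left(-4 + g\right) = 8 - 2 g$)
$X = \frac{24913}{8}$ ($X = - \frac{791 + 476 \left(8 - 62\right)}{8} = - \frac{791 + 476 \left(-54\right)}{8} = - \frac{791 - 25704}{8} = \left(- \frac{1}{8}\right) \left(-24913\right) = \frac{24913}{8} \approx 3114.1$)
$- X = \left(-1\right) \frac{24913}{8} = - \frac{24913}{8}$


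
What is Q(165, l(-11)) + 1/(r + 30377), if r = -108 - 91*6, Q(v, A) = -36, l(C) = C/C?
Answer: -1070027/29723 ≈ -36.000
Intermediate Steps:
l(C) = 1
r = -654 (r = -108 - 546 = -654)
Q(165, l(-11)) + 1/(r + 30377) = -36 + 1/(-654 + 30377) = -36 + 1/29723 = -1070027/29723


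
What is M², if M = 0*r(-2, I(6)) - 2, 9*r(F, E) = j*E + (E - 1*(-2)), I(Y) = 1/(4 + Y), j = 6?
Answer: 4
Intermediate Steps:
r(F, E) = 2/9 + 7*E/9 (r(F, E) = (6*E + (E - 1*(-2)))/9 = (6*E + (E + 2))/9 = (6*E + (2 + E))/9 = (2 + 7*E)/9 = 2/9 + 7*E/9)
M = -2 (M = 0*(2/9 + 7/(9*(4 + 6))) - 2 = 0*(2/9 + (7/9)/10) - 2 = 0*(2/9 + (7/9)*(⅒)) - 2 = 0*(2/9 + 7/90) - 2 = 0*(3/10) - 2 = 0 - 2 = -2)
M² = (-2)² = 4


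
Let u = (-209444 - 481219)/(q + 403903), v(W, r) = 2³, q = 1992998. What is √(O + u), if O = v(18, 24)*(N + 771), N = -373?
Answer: √2032316943429669/798967 ≈ 56.424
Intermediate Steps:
v(W, r) = 8
O = 3184 (O = 8*(-373 + 771) = 8*398 = 3184)
u = -230221/798967 (u = (-209444 - 481219)/(1992998 + 403903) = -690663/2396901 = -690663*1/2396901 = -230221/798967 ≈ -0.28815)
√(O + u) = √(3184 - 230221/798967) = √(2543680707/798967) = √2032316943429669/798967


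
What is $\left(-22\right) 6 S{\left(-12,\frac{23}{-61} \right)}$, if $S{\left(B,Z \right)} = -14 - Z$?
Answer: $\frac{109692}{61} \approx 1798.2$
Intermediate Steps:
$\left(-22\right) 6 S{\left(-12,\frac{23}{-61} \right)} = \left(-22\right) 6 \left(-14 - \frac{23}{-61}\right) = - 132 \left(-14 - 23 \left(- \frac{1}{61}\right)\right) = - 132 \left(-14 - - \frac{23}{61}\right) = - 132 \left(-14 + \frac{23}{61}\right) = \left(-132\right) \left(- \frac{831}{61}\right) = \frac{109692}{61}$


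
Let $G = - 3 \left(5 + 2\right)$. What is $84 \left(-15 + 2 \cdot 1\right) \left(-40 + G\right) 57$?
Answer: $3796884$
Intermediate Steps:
$G = -21$ ($G = \left(-3\right) 7 = -21$)
$84 \left(-15 + 2 \cdot 1\right) \left(-40 + G\right) 57 = 84 \left(-15 + 2 \cdot 1\right) \left(-40 - 21\right) 57 = 84 \left(-15 + 2\right) \left(-61\right) 57 = 84 \left(\left(-13\right) \left(-61\right)\right) 57 = 84 \cdot 793 \cdot 57 = 66612 \cdot 57 = 3796884$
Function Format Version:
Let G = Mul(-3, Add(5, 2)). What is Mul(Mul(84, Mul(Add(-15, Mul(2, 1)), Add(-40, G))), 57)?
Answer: 3796884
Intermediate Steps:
G = -21 (G = Mul(-3, 7) = -21)
Mul(Mul(84, Mul(Add(-15, Mul(2, 1)), Add(-40, G))), 57) = Mul(Mul(84, Mul(Add(-15, Mul(2, 1)), Add(-40, -21))), 57) = Mul(Mul(84, Mul(Add(-15, 2), -61)), 57) = Mul(Mul(84, Mul(-13, -61)), 57) = Mul(Mul(84, 793), 57) = Mul(66612, 57) = 3796884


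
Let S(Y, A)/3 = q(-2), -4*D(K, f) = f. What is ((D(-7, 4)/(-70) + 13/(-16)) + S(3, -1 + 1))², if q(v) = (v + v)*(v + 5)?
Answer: 424648449/313600 ≈ 1354.1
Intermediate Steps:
D(K, f) = -f/4
q(v) = 2*v*(5 + v) (q(v) = (2*v)*(5 + v) = 2*v*(5 + v))
S(Y, A) = -36 (S(Y, A) = 3*(2*(-2)*(5 - 2)) = 3*(2*(-2)*3) = 3*(-12) = -36)
((D(-7, 4)/(-70) + 13/(-16)) + S(3, -1 + 1))² = ((-¼*4/(-70) + 13/(-16)) - 36)² = ((-1*(-1/70) + 13*(-1/16)) - 36)² = ((1/70 - 13/16) - 36)² = (-447/560 - 36)² = (-20607/560)² = 424648449/313600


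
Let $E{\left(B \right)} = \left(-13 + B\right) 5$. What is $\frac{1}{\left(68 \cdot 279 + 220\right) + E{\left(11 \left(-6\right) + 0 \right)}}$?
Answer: $\frac{1}{18797} \approx 5.32 \cdot 10^{-5}$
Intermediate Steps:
$E{\left(B \right)} = -65 + 5 B$
$\frac{1}{\left(68 \cdot 279 + 220\right) + E{\left(11 \left(-6\right) + 0 \right)}} = \frac{1}{\left(68 \cdot 279 + 220\right) + \left(-65 + 5 \left(11 \left(-6\right) + 0\right)\right)} = \frac{1}{\left(18972 + 220\right) + \left(-65 + 5 \left(-66 + 0\right)\right)} = \frac{1}{19192 + \left(-65 + 5 \left(-66\right)\right)} = \frac{1}{19192 - 395} = \frac{1}{18797}$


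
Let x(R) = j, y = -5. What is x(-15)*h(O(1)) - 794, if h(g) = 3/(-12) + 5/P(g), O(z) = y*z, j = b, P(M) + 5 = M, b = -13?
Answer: -3137/4 ≈ -784.25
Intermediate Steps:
P(M) = -5 + M
j = -13
x(R) = -13
O(z) = -5*z
h(g) = -1/4 + 5/(-5 + g) (h(g) = 3/(-12) + 5/(-5 + g) = 3*(-1/12) + 5/(-5 + g) = -1/4 + 5/(-5 + g))
x(-15)*h(O(1)) - 794 = -13*(25 - (-5))/(4*(-5 - 5*1)) - 794 = -13*(25 - 1*(-5))/(4*(-5 - 5)) - 794 = -13*(25 + 5)/(4*(-10)) - 794 = -13*(-1)*30/(4*10) - 794 = -13*(-3/4) - 794 = 39/4 - 794 = -3137/4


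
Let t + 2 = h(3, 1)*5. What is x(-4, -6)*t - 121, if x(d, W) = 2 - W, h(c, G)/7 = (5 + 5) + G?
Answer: 2943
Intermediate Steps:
h(c, G) = 70 + 7*G (h(c, G) = 7*((5 + 5) + G) = 7*(10 + G) = 70 + 7*G)
t = 383 (t = -2 + (70 + 7*1)*5 = -2 + (70 + 7)*5 = -2 + 77*5 = -2 + 385 = 383)
x(-4, -6)*t - 121 = (2 - 1*(-6))*383 - 121 = (2 + 6)*383 - 121 = 8*383 - 121 = 3064 - 121 = 2943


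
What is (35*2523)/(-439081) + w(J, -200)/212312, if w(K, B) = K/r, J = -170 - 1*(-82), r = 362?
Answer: -848361384881/4218302978558 ≈ -0.20111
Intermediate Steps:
J = -88 (J = -170 + 82 = -88)
w(K, B) = K/362
(35*2523)/(-439081) + w(J, -200)/212312 = (35*2523)/(-439081) + ((1/362)*(-88))/212312 = 88305*(-1/439081) - 44/181*1/212312 = -88305/439081 - 11/9607118 = -848361384881/4218302978558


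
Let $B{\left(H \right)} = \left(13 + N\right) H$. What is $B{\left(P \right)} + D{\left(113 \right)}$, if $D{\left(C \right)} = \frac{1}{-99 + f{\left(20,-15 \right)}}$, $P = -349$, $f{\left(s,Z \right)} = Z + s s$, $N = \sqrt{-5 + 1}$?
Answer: $- \frac{1297581}{286} - 698 i \approx -4537.0 - 698.0 i$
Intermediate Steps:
$N = 2 i$ ($N = \sqrt{-4} = 2 i \approx 2.0 i$)
$f{\left(s,Z \right)} = Z + s^{2}$
$B{\left(H \right)} = H \left(13 + 2 i\right)$ ($B{\left(H \right)} = \left(13 + 2 i\right) H = H \left(13 + 2 i\right)$)
$D{\left(C \right)} = \frac{1}{286}$ ($D{\left(C \right)} = \frac{1}{-99 - \left(15 - 20^{2}\right)} = \frac{1}{-99 + \left(-15 + 400\right)} = \frac{1}{-99 + 385} = \frac{1}{286}$)
$B{\left(P \right)} + D{\left(113 \right)} = - 349 \left(13 + 2 i\right) + \frac{1}{286} = \left(-4537 - 698 i\right) + \frac{1}{286} = - \frac{1297581}{286} - 698 i$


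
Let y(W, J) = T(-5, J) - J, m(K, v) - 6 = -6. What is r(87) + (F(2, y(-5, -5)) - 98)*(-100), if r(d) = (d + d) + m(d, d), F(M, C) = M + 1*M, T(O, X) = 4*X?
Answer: 9574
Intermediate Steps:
m(K, v) = 0 (m(K, v) = 6 - 6 = 0)
y(W, J) = 3*J (y(W, J) = 4*J - J = 3*J)
F(M, C) = 2*M (F(M, C) = M + M = 2*M)
r(d) = 2*d (r(d) = (d + d) + 0 = 2*d + 0 = 2*d)
r(87) + (F(2, y(-5, -5)) - 98)*(-100) = 2*87 + (2*2 - 98)*(-100) = 174 + (4 - 98)*(-100) = 174 - 94*(-100) = 174 + 9400 = 9574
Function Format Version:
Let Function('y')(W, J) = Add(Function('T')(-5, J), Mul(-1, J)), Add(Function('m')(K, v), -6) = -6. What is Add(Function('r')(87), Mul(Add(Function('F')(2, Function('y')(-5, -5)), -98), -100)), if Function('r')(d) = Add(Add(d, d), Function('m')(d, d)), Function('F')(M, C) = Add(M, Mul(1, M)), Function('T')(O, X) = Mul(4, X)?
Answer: 9574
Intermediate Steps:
Function('m')(K, v) = 0 (Function('m')(K, v) = Add(6, -6) = 0)
Function('y')(W, J) = Mul(3, J) (Function('y')(W, J) = Add(Mul(4, J), Mul(-1, J)) = Mul(3, J))
Function('F')(M, C) = Mul(2, M) (Function('F')(M, C) = Add(M, M) = Mul(2, M))
Function('r')(d) = Mul(2, d) (Function('r')(d) = Add(Add(d, d), 0) = Add(Mul(2, d), 0) = Mul(2, d))
Add(Function('r')(87), Mul(Add(Function('F')(2, Function('y')(-5, -5)), -98), -100)) = Add(Mul(2, 87), Mul(Add(Mul(2, 2), -98), -100)) = Add(174, Mul(Add(4, -98), -100)) = Add(174, Mul(-94, -100)) = Add(174, 9400) = 9574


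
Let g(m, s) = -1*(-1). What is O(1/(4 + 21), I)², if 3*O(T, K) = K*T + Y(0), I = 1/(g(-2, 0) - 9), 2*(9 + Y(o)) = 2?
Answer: 2563201/360000 ≈ 7.1200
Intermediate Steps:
g(m, s) = 1
Y(o) = -8 (Y(o) = -9 + (½)*2 = -9 + 1 = -8)
I = -⅛ (I = 1/(1 - 9) = 1/(-8) = -⅛ ≈ -0.12500)
O(T, K) = -8/3 + K*T/3 (O(T, K) = (K*T - 8)/3 = (-8 + K*T)/3 = -8/3 + K*T/3)
O(1/(4 + 21), I)² = (-8/3 + (⅓)*(-⅛)/(4 + 21))² = (-8/3 + (⅓)*(-⅛)/25)² = (-8/3 + (⅓)*(-⅛)*(1/25))² = (-8/3 - 1/600)² = (-1601/600)² = 2563201/360000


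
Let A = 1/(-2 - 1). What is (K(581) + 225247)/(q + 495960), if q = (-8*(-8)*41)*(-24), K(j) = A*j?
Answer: 84395/162369 ≈ 0.51977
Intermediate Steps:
A = -⅓ (A = 1/(-3) = -⅓ ≈ -0.33333)
K(j) = -j/3
q = -62976 (q = (64*41)*(-24) = 2624*(-24) = -62976)
(K(581) + 225247)/(q + 495960) = (-⅓*581 + 225247)/(-62976 + 495960) = (-581/3 + 225247)/432984 = (675160/3)*(1/432984) = 84395/162369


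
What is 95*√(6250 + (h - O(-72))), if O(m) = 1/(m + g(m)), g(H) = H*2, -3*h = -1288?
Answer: 95*√8656422/36 ≈ 7764.1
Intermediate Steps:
h = 1288/3 (h = -⅓*(-1288) = 1288/3 ≈ 429.33)
g(H) = 2*H
O(m) = 1/(3*m) (O(m) = 1/(m + 2*m) = 1/(3*m))
95*√(6250 + (h - O(-72))) = 95*√(6250 + (1288/3 - 1/(3*(-72)))) = 95*√(6250 + (1288/3 - (-1)/(3*72))) = 95*√(6250 + (1288/3 - 1*(-1/216))) = 95*√(6250 + (1288/3 + 1/216)) = 95*√(6250 + 92737/216) = 95*√(1442737/216) = 95*(√8656422/36) = 95*√8656422/36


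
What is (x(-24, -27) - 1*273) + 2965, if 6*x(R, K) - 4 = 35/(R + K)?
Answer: 823921/306 ≈ 2692.6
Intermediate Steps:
x(R, K) = 2/3 + 35/(6*(K + R)) (x(R, K) = 2/3 + (35/(R + K))/6 = 2/3 + (35/(K + R))/6 = 2/3 + 35/(6*(K + R)))
(x(-24, -27) - 1*273) + 2965 = ((35 + 4*(-27) + 4*(-24))/(6*(-27 - 24)) - 1*273) + 2965 = ((1/6)*(35 - 108 - 96)/(-51) - 273) + 2965 = ((1/6)*(-1/51)*(-169) - 273) + 2965 = (169/306 - 273) + 2965 = -83369/306 + 2965 = 823921/306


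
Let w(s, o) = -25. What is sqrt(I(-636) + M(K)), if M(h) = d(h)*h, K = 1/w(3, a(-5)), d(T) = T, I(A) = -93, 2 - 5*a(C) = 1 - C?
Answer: 2*I*sqrt(14531)/25 ≈ 9.6436*I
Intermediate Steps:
a(C) = 1/5 + C/5 (a(C) = 2/5 - (1 - C)/5 = 2/5 + (-1/5 + C/5) = 1/5 + C/5)
K = -1/25 (K = 1/(-25) = -1/25 ≈ -0.040000)
M(h) = h**2 (M(h) = h*h = h**2)
sqrt(I(-636) + M(K)) = sqrt(-93 + (-1/25)**2) = sqrt(-93 + 1/625) = sqrt(-58124/625) = 2*I*sqrt(14531)/25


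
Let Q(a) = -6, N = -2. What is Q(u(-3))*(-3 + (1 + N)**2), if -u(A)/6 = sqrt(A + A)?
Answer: 12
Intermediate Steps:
u(A) = -6*sqrt(2)*sqrt(A) (u(A) = -6*sqrt(A + A) = -6*sqrt(2)*sqrt(A))
Q(u(-3))*(-3 + (1 + N)**2) = -6*(-3 + (1 - 2)**2) = -6*(-3 + (-1)**2) = -6*(-3 + 1) = -6*(-2) = 12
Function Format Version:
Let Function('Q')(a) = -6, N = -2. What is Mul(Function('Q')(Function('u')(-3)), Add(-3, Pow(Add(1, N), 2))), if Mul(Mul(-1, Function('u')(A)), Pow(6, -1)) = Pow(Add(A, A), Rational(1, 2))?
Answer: 12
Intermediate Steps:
Function('u')(A) = Mul(-6, Pow(2, Rational(1, 2)), Pow(A, Rational(1, 2))) (Function('u')(A) = Mul(-6, Pow(Add(A, A), Rational(1, 2))) = Mul(-6, Pow(Mul(2, A), Rational(1, 2))) = Mul(-6, Mul(Pow(2, Rational(1, 2)), Pow(A, Rational(1, 2)))) = Mul(-6, Pow(2, Rational(1, 2)), Pow(A, Rational(1, 2))))
Mul(Function('Q')(Function('u')(-3)), Add(-3, Pow(Add(1, N), 2))) = Mul(-6, Add(-3, Pow(Add(1, -2), 2))) = Mul(-6, Add(-3, Pow(-1, 2))) = Mul(-6, Add(-3, 1)) = Mul(-6, -2) = 12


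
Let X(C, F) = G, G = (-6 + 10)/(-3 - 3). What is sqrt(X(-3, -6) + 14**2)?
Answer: sqrt(1758)/3 ≈ 13.976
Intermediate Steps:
G = -2/3 (G = 4/(-6) = 4*(-1/6) = -2/3 ≈ -0.66667)
X(C, F) = -2/3
sqrt(X(-3, -6) + 14**2) = sqrt(-2/3 + 14**2) = sqrt(-2/3 + 196) = sqrt(586/3) = sqrt(1758)/3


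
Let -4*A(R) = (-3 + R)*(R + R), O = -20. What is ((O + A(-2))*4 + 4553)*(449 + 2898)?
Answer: 14904191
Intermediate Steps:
A(R) = -R*(-3 + R)/2 (A(R) = -(-3 + R)*(R + R)/4 = -(-3 + R)*2*R/4 = -R*(-3 + R)/2)
((O + A(-2))*4 + 4553)*(449 + 2898) = ((-20 + (½)*(-2)*(3 - 1*(-2)))*4 + 4553)*(449 + 2898) = ((-20 + (½)*(-2)*(3 + 2))*4 + 4553)*3347 = ((-20 + (½)*(-2)*5)*4 + 4553)*3347 = ((-20 - 5)*4 + 4553)*3347 = (-25*4 + 4553)*3347 = (-100 + 4553)*3347 = 4453*3347 = 14904191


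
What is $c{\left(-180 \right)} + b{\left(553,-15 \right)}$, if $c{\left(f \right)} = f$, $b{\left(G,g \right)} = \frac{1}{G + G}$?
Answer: $- \frac{199079}{1106} \approx -180.0$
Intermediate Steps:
$b{\left(G,g \right)} = \frac{1}{2 G}$
$c{\left(-180 \right)} + b{\left(553,-15 \right)} = -180 + \frac{1}{2 \cdot 553} = -180 + \frac{1}{2} \cdot \frac{1}{553} = -180 + \frac{1}{1106} = - \frac{199079}{1106}$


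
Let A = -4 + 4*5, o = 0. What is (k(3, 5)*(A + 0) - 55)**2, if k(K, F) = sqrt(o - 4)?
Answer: 2001 - 3520*I ≈ 2001.0 - 3520.0*I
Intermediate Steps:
A = 16 (A = -4 + 20 = 16)
k(K, F) = 2*I (k(K, F) = sqrt(0 - 4) = sqrt(-4) = 2*I)
(k(3, 5)*(A + 0) - 55)**2 = ((2*I)*(16 + 0) - 55)**2 = ((2*I)*16 - 55)**2 = (32*I - 55)**2 = (-55 + 32*I)**2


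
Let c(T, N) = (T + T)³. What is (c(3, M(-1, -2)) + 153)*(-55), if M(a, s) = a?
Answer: -20295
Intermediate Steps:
c(T, N) = 8*T³ (c(T, N) = (2*T)³ = 8*T³)
(c(3, M(-1, -2)) + 153)*(-55) = (8*3³ + 153)*(-55) = (8*27 + 153)*(-55) = (216 + 153)*(-55) = 369*(-55) = -20295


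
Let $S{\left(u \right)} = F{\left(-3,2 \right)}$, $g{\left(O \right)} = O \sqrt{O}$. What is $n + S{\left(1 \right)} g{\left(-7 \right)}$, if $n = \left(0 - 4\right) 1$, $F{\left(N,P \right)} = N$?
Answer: $-4 + 21 i \sqrt{7} \approx -4.0 + 55.561 i$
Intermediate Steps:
$g{\left(O \right)} = O^{\frac{3}{2}}$
$n = -4$ ($n = \left(-4\right) 1 = -4$)
$S{\left(u \right)} = -3$
$n + S{\left(1 \right)} g{\left(-7 \right)} = -4 - 3 \left(-7\right)^{\frac{3}{2}} = -4 - 3 \left(- 7 i \sqrt{7}\right) = -4 + 21 i \sqrt{7}$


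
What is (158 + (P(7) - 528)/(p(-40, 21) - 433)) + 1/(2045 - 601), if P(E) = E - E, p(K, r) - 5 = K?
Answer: 8961503/56316 ≈ 159.13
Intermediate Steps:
p(K, r) = 5 + K
P(E) = 0
(158 + (P(7) - 528)/(p(-40, 21) - 433)) + 1/(2045 - 601) = (158 + (0 - 528)/((5 - 40) - 433)) + 1/(2045 - 601) = (158 - 528/(-35 - 433)) + 1/1444 = (158 - 528/(-468)) + 1/1444 = (158 - 528*(-1/468)) + 1/1444 = (158 + 44/39) + 1/1444 = 6206/39 + 1/1444 = 8961503/56316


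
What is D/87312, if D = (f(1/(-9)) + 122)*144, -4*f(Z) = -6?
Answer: 741/3638 ≈ 0.20368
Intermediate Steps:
f(Z) = 3/2 (f(Z) = -¼*(-6) = 3/2)
D = 17784 (D = (3/2 + 122)*144 = (247/2)*144 = 17784)
D/87312 = 17784/87312 = 17784*(1/87312) = 741/3638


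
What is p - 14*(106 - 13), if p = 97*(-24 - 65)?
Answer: -9935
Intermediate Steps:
p = -8633 (p = 97*(-89) = -8633)
p - 14*(106 - 13) = -8633 - 14*(106 - 13) = -8633 - 14*93 = -8633 - 1302 = -9935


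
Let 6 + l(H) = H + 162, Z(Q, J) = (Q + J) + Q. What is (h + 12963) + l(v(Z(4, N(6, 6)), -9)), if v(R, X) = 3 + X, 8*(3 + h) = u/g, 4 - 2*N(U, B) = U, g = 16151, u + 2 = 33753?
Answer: 1693950631/129208 ≈ 13110.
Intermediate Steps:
u = 33751 (u = -2 + 33753 = 33751)
N(U, B) = 2 - U/2
Z(Q, J) = J + 2*Q (Z(Q, J) = (J + Q) + Q = J + 2*Q)
h = -353873/129208 (h = -3 + (33751/16151)/8 = -3 + (33751*(1/16151))/8 = -3 + (1/8)*(33751/16151) = -3 + 33751/129208 = -353873/129208 ≈ -2.7388)
l(H) = 156 + H (l(H) = -6 + (H + 162) = -6 + (162 + H) = 156 + H)
(h + 12963) + l(v(Z(4, N(6, 6)), -9)) = (-353873/129208 + 12963) + (156 + (3 - 9)) = 1674569431/129208 + (156 - 6) = 1674569431/129208 + 150 = 1693950631/129208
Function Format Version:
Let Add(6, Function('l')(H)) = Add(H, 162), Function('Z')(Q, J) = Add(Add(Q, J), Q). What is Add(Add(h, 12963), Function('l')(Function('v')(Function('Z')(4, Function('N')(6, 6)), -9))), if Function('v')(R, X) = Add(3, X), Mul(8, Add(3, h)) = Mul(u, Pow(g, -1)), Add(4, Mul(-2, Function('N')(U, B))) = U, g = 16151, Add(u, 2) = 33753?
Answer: Rational(1693950631, 129208) ≈ 13110.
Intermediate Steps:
u = 33751 (u = Add(-2, 33753) = 33751)
Function('N')(U, B) = Add(2, Mul(Rational(-1, 2), U))
Function('Z')(Q, J) = Add(J, Mul(2, Q)) (Function('Z')(Q, J) = Add(Add(J, Q), Q) = Add(J, Mul(2, Q)))
h = Rational(-353873, 129208) (h = Add(-3, Mul(Rational(1, 8), Mul(33751, Pow(16151, -1)))) = Add(-3, Mul(Rational(1, 8), Mul(33751, Rational(1, 16151)))) = Add(-3, Mul(Rational(1, 8), Rational(33751, 16151))) = Add(-3, Rational(33751, 129208)) = Rational(-353873, 129208) ≈ -2.7388)
Function('l')(H) = Add(156, H) (Function('l')(H) = Add(-6, Add(H, 162)) = Add(-6, Add(162, H)) = Add(156, H))
Add(Add(h, 12963), Function('l')(Function('v')(Function('Z')(4, Function('N')(6, 6)), -9))) = Add(Add(Rational(-353873, 129208), 12963), Add(156, Add(3, -9))) = Add(Rational(1674569431, 129208), Add(156, -6)) = Add(Rational(1674569431, 129208), 150) = Rational(1693950631, 129208)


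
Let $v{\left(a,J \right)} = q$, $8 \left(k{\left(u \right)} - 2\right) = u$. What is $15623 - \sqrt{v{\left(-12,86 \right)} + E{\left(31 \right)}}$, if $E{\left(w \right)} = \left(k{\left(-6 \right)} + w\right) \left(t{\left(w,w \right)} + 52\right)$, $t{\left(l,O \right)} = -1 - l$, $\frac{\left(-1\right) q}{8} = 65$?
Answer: $15623 - 5 \sqrt{5} \approx 15612.0$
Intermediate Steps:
$q = -520$ ($q = \left(-8\right) 65 = -520$)
$k{\left(u \right)} = 2 + \frac{u}{8}$
$v{\left(a,J \right)} = -520$
$E{\left(w \right)} = \left(51 - w\right) \left(\frac{5}{4} + w\right)$ ($E{\left(w \right)} = \left(\left(2 + \frac{1}{8} \left(-6\right)\right) + w\right) \left(\left(-1 - w\right) + 52\right) = \left(\left(2 - \frac{3}{4}\right) + w\right) \left(51 - w\right) = \left(\frac{5}{4} + w\right) \left(51 - w\right) = \left(51 - w\right) \left(\frac{5}{4} + w\right)$)
$15623 - \sqrt{v{\left(-12,86 \right)} + E{\left(31 \right)}} = 15623 - \sqrt{-520 + \left(\frac{255}{4} - 31^{2} + \frac{199}{4} \cdot 31\right)} = 15623 - \sqrt{-520 + \left(\frac{255}{4} - 961 + \frac{6169}{4}\right)} = 15623 - \sqrt{-520 + 645} = 15623 - \sqrt{125} = 15623 - 5 \sqrt{5}$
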